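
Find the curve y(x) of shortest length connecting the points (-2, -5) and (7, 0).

Arc-length functional: J[y] = ∫ sqrt(1 + (y')^2) dx.
Lagrangian L = sqrt(1 + (y')^2) has no explicit y dependence, so ∂L/∂y = 0 and the Euler-Lagrange equation gives
    d/dx( y' / sqrt(1 + (y')^2) ) = 0  ⇒  y' / sqrt(1 + (y')^2) = const.
Hence y' is constant, so y(x) is affine.
Fitting the endpoints (-2, -5) and (7, 0):
    slope m = (0 − (-5)) / (7 − (-2)) = 5/9,
    intercept c = (-5) − m·(-2) = -35/9.
Extremal: y(x) = (5/9) x - 35/9.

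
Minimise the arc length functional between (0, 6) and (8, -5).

Arc-length functional: J[y] = ∫ sqrt(1 + (y')^2) dx.
Lagrangian L = sqrt(1 + (y')^2) has no explicit y dependence, so ∂L/∂y = 0 and the Euler-Lagrange equation gives
    d/dx( y' / sqrt(1 + (y')^2) ) = 0  ⇒  y' / sqrt(1 + (y')^2) = const.
Hence y' is constant, so y(x) is affine.
Fitting the endpoints (0, 6) and (8, -5):
    slope m = ((-5) − 6) / (8 − 0) = -11/8,
    intercept c = 6 − m·0 = 6.
Extremal: y(x) = (-11/8) x + 6.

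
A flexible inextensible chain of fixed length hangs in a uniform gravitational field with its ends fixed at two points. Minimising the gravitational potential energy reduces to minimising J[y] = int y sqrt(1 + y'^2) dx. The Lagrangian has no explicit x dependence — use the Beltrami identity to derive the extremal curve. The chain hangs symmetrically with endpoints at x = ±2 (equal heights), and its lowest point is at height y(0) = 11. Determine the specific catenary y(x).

The Lagrangian L(y, y') = y sqrt(1 + y'^2) has no explicit x dependence, so the Beltrami identity applies:
    L − y' ∂L/∂y' = C.
Compute ∂L/∂y' = y · y' / sqrt(1 + y'^2). Then
    L − y' ∂L/∂y'
    = y sqrt(1 + y'^2) − y · y'^2 / sqrt(1 + y'^2)
    = y (1 + y'^2 − y'^2) / sqrt(1 + y'^2)
    = y / sqrt(1 + y'^2) = C.
Squaring gives y^2 = C^2 (1 + y'^2), i.e.
    y'^2 = y^2 / C^2 − 1.
Separating variables,
    dy / sqrt(y^2 − C^2) = dx / C,
and integrating gives arccosh(y / C) = (x − a)/C, so
    y(x) = C cosh((x − a)/C),
the catenary. The constants C and a are fixed by the two endpoint conditions (and, for the hanging-chain problem, the length constraint selects C).
Now fit the given data. The endpoints x = ±2 are symmetric at equal height, so the catenary is even about its minimum: a = 0 and y(x) = C cosh(x/C). The lowest point is y(0) = C cosh(0) = C, and we are told y(0) = 11, so C = 11. Therefore
    y(x) = 11 cosh(x/11),
and at the endpoints
    y(±2) = 11 cosh(2/11).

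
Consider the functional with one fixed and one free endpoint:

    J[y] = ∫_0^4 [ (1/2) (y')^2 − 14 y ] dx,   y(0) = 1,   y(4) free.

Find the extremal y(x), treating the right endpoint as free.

The Lagrangian L = (1/2) (y')^2 − 14 y gives
    ∂L/∂y = −14,   ∂L/∂y' = y'.
Euler-Lagrange: d/dx(y') − (−14) = 0, i.e. y'' + 14 = 0, so
    y(x) = −(14/2) x^2 + C1 x + C2.
Fixed left endpoint y(0) = 1 ⇒ C2 = 1.
The right endpoint x = 4 is free, so the natural (transversality) condition is ∂L/∂y' |_{x=4} = 0, i.e. y'(4) = 0.
Compute y'(x) = −14 x + C1, so y'(4) = −56 + C1 = 0 ⇒ C1 = 56.
Therefore the extremal is
    y(x) = −7 x^2 + 56 x + 1.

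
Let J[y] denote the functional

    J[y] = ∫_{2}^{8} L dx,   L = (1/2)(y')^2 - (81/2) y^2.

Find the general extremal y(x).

The Lagrangian is L = (1/2)(y')^2 - (81/2) y^2.
∂L/∂y = -81y.
∂L/∂y' = y'.
The Euler-Lagrange equation d/dx(∂L/∂y') − ∂L/∂y = 0 becomes:
    y'' + 81 y = 0
General solution: y(x) = A sin(9x) + B cos(9x), where A and B are arbitrary constants fixed by the endpoint conditions.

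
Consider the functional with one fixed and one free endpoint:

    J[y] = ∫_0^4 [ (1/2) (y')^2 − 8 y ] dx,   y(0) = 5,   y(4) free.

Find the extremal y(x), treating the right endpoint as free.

The Lagrangian L = (1/2) (y')^2 − 8 y gives
    ∂L/∂y = −8,   ∂L/∂y' = y'.
Euler-Lagrange: d/dx(y') − (−8) = 0, i.e. y'' + 8 = 0, so
    y(x) = −(8/2) x^2 + C1 x + C2.
Fixed left endpoint y(0) = 5 ⇒ C2 = 5.
The right endpoint x = 4 is free, so the natural (transversality) condition is ∂L/∂y' |_{x=4} = 0, i.e. y'(4) = 0.
Compute y'(x) = −8 x + C1, so y'(4) = −32 + C1 = 0 ⇒ C1 = 32.
Therefore the extremal is
    y(x) = −4 x^2 + 32 x + 5.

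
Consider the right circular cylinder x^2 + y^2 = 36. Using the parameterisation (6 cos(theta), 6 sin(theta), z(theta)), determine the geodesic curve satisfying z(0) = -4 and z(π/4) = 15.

Parameterise the cylinder of radius R = 6 as
    r(θ) = (6 cos θ, 6 sin θ, z(θ)).
The arc-length element is
    ds = sqrt(36 + (dz/dθ)^2) dθ,
so the Lagrangian is L = sqrt(36 + z'^2).
L depends on z' only, not on z or θ, so ∂L/∂z = 0 and
    ∂L/∂z' = z' / sqrt(36 + z'^2).
The Euler-Lagrange equation gives
    d/dθ( z' / sqrt(36 + z'^2) ) = 0,
so z' is constant. Integrating once:
    z(θ) = a θ + b,
a helix on the cylinder (a straight line when the cylinder is unrolled). The constants a, b are determined by the endpoint conditions.
With endpoint conditions z(0) = -4 and z(π/4) = 15: from z(0) = b we get b = -4, and a·π/4 + -4 = 15 gives a = 76/π, so
    z(θ) = (76/π) θ − 4.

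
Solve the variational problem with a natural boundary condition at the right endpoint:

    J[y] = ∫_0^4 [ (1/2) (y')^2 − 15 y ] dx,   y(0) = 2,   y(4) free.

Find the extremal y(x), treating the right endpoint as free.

The Lagrangian L = (1/2) (y')^2 − 15 y gives
    ∂L/∂y = −15,   ∂L/∂y' = y'.
Euler-Lagrange: d/dx(y') − (−15) = 0, i.e. y'' + 15 = 0, so
    y(x) = −(15/2) x^2 + C1 x + C2.
Fixed left endpoint y(0) = 2 ⇒ C2 = 2.
The right endpoint x = 4 is free, so the natural (transversality) condition is ∂L/∂y' |_{x=4} = 0, i.e. y'(4) = 0.
Compute y'(x) = −15 x + C1, so y'(4) = −60 + C1 = 0 ⇒ C1 = 60.
Therefore the extremal is
    y(x) = −(15/2) x^2 + 60 x + 2.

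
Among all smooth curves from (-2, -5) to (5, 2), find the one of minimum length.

Arc-length functional: J[y] = ∫ sqrt(1 + (y')^2) dx.
Lagrangian L = sqrt(1 + (y')^2) has no explicit y dependence, so ∂L/∂y = 0 and the Euler-Lagrange equation gives
    d/dx( y' / sqrt(1 + (y')^2) ) = 0  ⇒  y' / sqrt(1 + (y')^2) = const.
Hence y' is constant, so y(x) is affine.
Fitting the endpoints (-2, -5) and (5, 2):
    slope m = (2 − (-5)) / (5 − (-2)) = 1,
    intercept c = (-5) − m·(-2) = -3.
Extremal: y(x) = x - 3.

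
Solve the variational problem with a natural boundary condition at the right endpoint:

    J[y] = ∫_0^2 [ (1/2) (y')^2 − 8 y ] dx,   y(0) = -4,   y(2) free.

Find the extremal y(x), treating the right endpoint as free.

The Lagrangian L = (1/2) (y')^2 − 8 y gives
    ∂L/∂y = −8,   ∂L/∂y' = y'.
Euler-Lagrange: d/dx(y') − (−8) = 0, i.e. y'' + 8 = 0, so
    y(x) = −(8/2) x^2 + C1 x + C2.
Fixed left endpoint y(0) = -4 ⇒ C2 = -4.
The right endpoint x = 2 is free, so the natural (transversality) condition is ∂L/∂y' |_{x=2} = 0, i.e. y'(2) = 0.
Compute y'(x) = −8 x + C1, so y'(2) = −16 + C1 = 0 ⇒ C1 = 16.
Therefore the extremal is
    y(x) = −4 x^2 + 16 x − 4.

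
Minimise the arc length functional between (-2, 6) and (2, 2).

Arc-length functional: J[y] = ∫ sqrt(1 + (y')^2) dx.
Lagrangian L = sqrt(1 + (y')^2) has no explicit y dependence, so ∂L/∂y = 0 and the Euler-Lagrange equation gives
    d/dx( y' / sqrt(1 + (y')^2) ) = 0  ⇒  y' / sqrt(1 + (y')^2) = const.
Hence y' is constant, so y(x) is affine.
Fitting the endpoints (-2, 6) and (2, 2):
    slope m = (2 − 6) / (2 − (-2)) = -1,
    intercept c = 6 − m·(-2) = 4.
Extremal: y(x) = -x + 4.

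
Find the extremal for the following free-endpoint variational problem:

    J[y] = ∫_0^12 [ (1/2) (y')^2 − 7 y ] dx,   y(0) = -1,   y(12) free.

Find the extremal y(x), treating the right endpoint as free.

The Lagrangian L = (1/2) (y')^2 − 7 y gives
    ∂L/∂y = −7,   ∂L/∂y' = y'.
Euler-Lagrange: d/dx(y') − (−7) = 0, i.e. y'' + 7 = 0, so
    y(x) = −(7/2) x^2 + C1 x + C2.
Fixed left endpoint y(0) = -1 ⇒ C2 = -1.
The right endpoint x = 12 is free, so the natural (transversality) condition is ∂L/∂y' |_{x=12} = 0, i.e. y'(12) = 0.
Compute y'(x) = −7 x + C1, so y'(12) = −84 + C1 = 0 ⇒ C1 = 84.
Therefore the extremal is
    y(x) = −(7/2) x^2 + 84 x − 1.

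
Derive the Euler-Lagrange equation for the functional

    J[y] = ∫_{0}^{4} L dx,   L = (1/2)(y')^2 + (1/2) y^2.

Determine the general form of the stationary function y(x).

The Lagrangian is L = (1/2)(y')^2 + (1/2) y^2.
∂L/∂y = y.
∂L/∂y' = y'.
The Euler-Lagrange equation d/dx(∂L/∂y') − ∂L/∂y = 0 becomes:
    y'' - y = 0
General solution: y(x) = A e^x + B e^(-x), where A and B are arbitrary constants fixed by the endpoint conditions.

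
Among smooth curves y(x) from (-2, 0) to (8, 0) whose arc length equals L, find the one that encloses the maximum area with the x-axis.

Set up the augmented Lagrangian using a multiplier λ for the length constraint:
    F(y, y') = y − λ sqrt(1 + y'^2).
F has no explicit x dependence, so the Beltrami identity yields a first integral
    F − y' ∂F/∂y' = C.
Compute ∂F/∂y' = −λ y' / sqrt(1 + y'^2). Then
    y − λ sqrt(1 + y'^2) + λ y'^2 / sqrt(1 + y'^2) = C
    ⇒  y − λ / sqrt(1 + y'^2) = C.
Solving for y' and integrating gives
    (x − a)^2 + (y − b)^2 = λ^2,
a circular arc of radius λ. The constants a, b are determined by the endpoint conditions y(-2) = y(8) = 0, and λ is fixed implicitly by the length constraint
    ∫_{-2}^{8} sqrt(1 + y'^2) dx = L.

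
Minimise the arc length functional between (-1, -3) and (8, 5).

Arc-length functional: J[y] = ∫ sqrt(1 + (y')^2) dx.
Lagrangian L = sqrt(1 + (y')^2) has no explicit y dependence, so ∂L/∂y = 0 and the Euler-Lagrange equation gives
    d/dx( y' / sqrt(1 + (y')^2) ) = 0  ⇒  y' / sqrt(1 + (y')^2) = const.
Hence y' is constant, so y(x) is affine.
Fitting the endpoints (-1, -3) and (8, 5):
    slope m = (5 − (-3)) / (8 − (-1)) = 8/9,
    intercept c = (-3) − m·(-1) = -19/9.
Extremal: y(x) = (8/9) x - 19/9.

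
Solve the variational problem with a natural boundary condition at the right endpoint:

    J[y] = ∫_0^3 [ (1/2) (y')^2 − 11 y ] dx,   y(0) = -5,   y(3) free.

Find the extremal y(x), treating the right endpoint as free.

The Lagrangian L = (1/2) (y')^2 − 11 y gives
    ∂L/∂y = −11,   ∂L/∂y' = y'.
Euler-Lagrange: d/dx(y') − (−11) = 0, i.e. y'' + 11 = 0, so
    y(x) = −(11/2) x^2 + C1 x + C2.
Fixed left endpoint y(0) = -5 ⇒ C2 = -5.
The right endpoint x = 3 is free, so the natural (transversality) condition is ∂L/∂y' |_{x=3} = 0, i.e. y'(3) = 0.
Compute y'(x) = −11 x + C1, so y'(3) = −33 + C1 = 0 ⇒ C1 = 33.
Therefore the extremal is
    y(x) = −(11/2) x^2 + 33 x − 5.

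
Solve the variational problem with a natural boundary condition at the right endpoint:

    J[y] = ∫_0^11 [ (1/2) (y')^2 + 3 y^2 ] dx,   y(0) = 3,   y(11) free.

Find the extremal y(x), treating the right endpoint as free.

The Lagrangian L = (1/2) (y')^2 + 3 y^2 gives
    ∂L/∂y = 6 y,   ∂L/∂y' = y'.
Euler-Lagrange: y'' − 6 y = 0.
With k = sqrt(6), the general solution is
    y(x) = A cosh(sqrt(6) x) + B sinh(sqrt(6) x).
Fixed left endpoint y(0) = 3 ⇒ A = 3.
The right endpoint x = 11 is free, so the natural (transversality) condition is ∂L/∂y' |_{x=11} = 0, i.e. y'(11) = 0.
Compute y'(x) = A k sinh(k x) + B k cosh(k x), so
    y'(11) = A k sinh(k·11) + B k cosh(k·11) = 0
    ⇒ B = −A tanh(k·11) = − 3 tanh(sqrt(6)·11).
Therefore the extremal is
    y(x) = 3 cosh(sqrt(6) x) − 3 tanh(sqrt(6)·11) sinh(sqrt(6) x).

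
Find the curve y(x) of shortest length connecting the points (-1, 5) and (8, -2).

Arc-length functional: J[y] = ∫ sqrt(1 + (y')^2) dx.
Lagrangian L = sqrt(1 + (y')^2) has no explicit y dependence, so ∂L/∂y = 0 and the Euler-Lagrange equation gives
    d/dx( y' / sqrt(1 + (y')^2) ) = 0  ⇒  y' / sqrt(1 + (y')^2) = const.
Hence y' is constant, so y(x) is affine.
Fitting the endpoints (-1, 5) and (8, -2):
    slope m = ((-2) − 5) / (8 − (-1)) = -7/9,
    intercept c = 5 − m·(-1) = 38/9.
Extremal: y(x) = (-7/9) x + 38/9.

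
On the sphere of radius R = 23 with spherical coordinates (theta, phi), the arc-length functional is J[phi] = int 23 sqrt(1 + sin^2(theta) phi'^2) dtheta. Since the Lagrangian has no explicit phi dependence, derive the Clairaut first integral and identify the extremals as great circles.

On the sphere of radius R = 23 with spherical coordinates (θ, φ), the induced metric is
    ds^2 = 529(dθ^2 + sin^2(θ) dφ^2).
Parameterise by θ; the arc-length functional is
    J[φ] = ∫ 23 sqrt(1 + sin^2(θ) (dφ/dθ)^2) dθ,
so L = 23 sqrt(1 + sin^2(θ) φ'^2). Compute
    ∂L/∂φ = 0  (L has no explicit φ dependence),
    ∂L/∂φ' = 23 sin^2(θ) φ' / sqrt(1 + sin^2(θ) φ'^2).
Since ∂L/∂φ = 0, the Euler-Lagrange equation
    d/dθ(∂L/∂φ') − ∂L/∂φ = 0
reduces to d/dθ(∂L/∂φ') = 0, i.e. the momentum conjugate to φ is conserved:
    23 sin^2(θ) φ' / sqrt(1 + sin^2(θ) φ'^2) = C.
The overall factor of 23 is constant, so dividing through gives Clairaut's relation sin^2(θ) φ' / sqrt(1 + sin^2(θ) φ'^2) = C' (with C' = C/23). Solving for φ' and integrating gives the great-circle family
    cot(θ) = A cos(φ − φ_0),
i.e. the intersection of the sphere with a plane through the origin. The two constants A and φ_0 (equivalently C and one phase) are fixed by the two endpoint conditions.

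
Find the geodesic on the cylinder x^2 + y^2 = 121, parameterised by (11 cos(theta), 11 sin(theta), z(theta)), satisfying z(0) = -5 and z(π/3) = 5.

Parameterise the cylinder of radius R = 11 as
    r(θ) = (11 cos θ, 11 sin θ, z(θ)).
The arc-length element is
    ds = sqrt(121 + (dz/dθ)^2) dθ,
so the Lagrangian is L = sqrt(121 + z'^2).
L depends on z' only, not on z or θ, so ∂L/∂z = 0 and
    ∂L/∂z' = z' / sqrt(121 + z'^2).
The Euler-Lagrange equation gives
    d/dθ( z' / sqrt(121 + z'^2) ) = 0,
so z' is constant. Integrating once:
    z(θ) = a θ + b,
a helix on the cylinder (a straight line when the cylinder is unrolled). The constants a, b are determined by the endpoint conditions.
With endpoint conditions z(0) = -5 and z(π/3) = 5: from z(0) = b we get b = -5, and a·π/3 + -5 = 5 gives a = 30/π, so
    z(θ) = (30/π) θ − 5.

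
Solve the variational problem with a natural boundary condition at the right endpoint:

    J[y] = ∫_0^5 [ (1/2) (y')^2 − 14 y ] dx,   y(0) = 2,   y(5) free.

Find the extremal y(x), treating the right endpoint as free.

The Lagrangian L = (1/2) (y')^2 − 14 y gives
    ∂L/∂y = −14,   ∂L/∂y' = y'.
Euler-Lagrange: d/dx(y') − (−14) = 0, i.e. y'' + 14 = 0, so
    y(x) = −(14/2) x^2 + C1 x + C2.
Fixed left endpoint y(0) = 2 ⇒ C2 = 2.
The right endpoint x = 5 is free, so the natural (transversality) condition is ∂L/∂y' |_{x=5} = 0, i.e. y'(5) = 0.
Compute y'(x) = −14 x + C1, so y'(5) = −70 + C1 = 0 ⇒ C1 = 70.
Therefore the extremal is
    y(x) = −7 x^2 + 70 x + 2.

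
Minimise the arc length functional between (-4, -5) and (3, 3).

Arc-length functional: J[y] = ∫ sqrt(1 + (y')^2) dx.
Lagrangian L = sqrt(1 + (y')^2) has no explicit y dependence, so ∂L/∂y = 0 and the Euler-Lagrange equation gives
    d/dx( y' / sqrt(1 + (y')^2) ) = 0  ⇒  y' / sqrt(1 + (y')^2) = const.
Hence y' is constant, so y(x) is affine.
Fitting the endpoints (-4, -5) and (3, 3):
    slope m = (3 − (-5)) / (3 − (-4)) = 8/7,
    intercept c = (-5) − m·(-4) = -3/7.
Extremal: y(x) = (8/7) x - 3/7.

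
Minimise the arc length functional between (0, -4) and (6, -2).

Arc-length functional: J[y] = ∫ sqrt(1 + (y')^2) dx.
Lagrangian L = sqrt(1 + (y')^2) has no explicit y dependence, so ∂L/∂y = 0 and the Euler-Lagrange equation gives
    d/dx( y' / sqrt(1 + (y')^2) ) = 0  ⇒  y' / sqrt(1 + (y')^2) = const.
Hence y' is constant, so y(x) is affine.
Fitting the endpoints (0, -4) and (6, -2):
    slope m = ((-2) − (-4)) / (6 − 0) = 1/3,
    intercept c = (-4) − m·0 = -4.
Extremal: y(x) = (1/3) x - 4.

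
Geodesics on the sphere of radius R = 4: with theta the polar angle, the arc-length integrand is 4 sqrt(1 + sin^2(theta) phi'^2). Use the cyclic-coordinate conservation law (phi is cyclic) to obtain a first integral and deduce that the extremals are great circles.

On the sphere of radius R = 4 with spherical coordinates (θ, φ), the induced metric is
    ds^2 = 16(dθ^2 + sin^2(θ) dφ^2).
Parameterise by θ; the arc-length functional is
    J[φ] = ∫ 4 sqrt(1 + sin^2(θ) (dφ/dθ)^2) dθ,
so L = 4 sqrt(1 + sin^2(θ) φ'^2). Compute
    ∂L/∂φ = 0  (L has no explicit φ dependence),
    ∂L/∂φ' = 4 sin^2(θ) φ' / sqrt(1 + sin^2(θ) φ'^2).
Since ∂L/∂φ = 0, the Euler-Lagrange equation
    d/dθ(∂L/∂φ') − ∂L/∂φ = 0
reduces to d/dθ(∂L/∂φ') = 0, i.e. the momentum conjugate to φ is conserved:
    4 sin^2(θ) φ' / sqrt(1 + sin^2(θ) φ'^2) = C.
The overall factor of 4 is constant, so dividing through gives Clairaut's relation sin^2(θ) φ' / sqrt(1 + sin^2(θ) φ'^2) = C' (with C' = C/4). Solving for φ' and integrating gives the great-circle family
    cot(θ) = A cos(φ − φ_0),
i.e. the intersection of the sphere with a plane through the origin. The two constants A and φ_0 (equivalently C and one phase) are fixed by the two endpoint conditions.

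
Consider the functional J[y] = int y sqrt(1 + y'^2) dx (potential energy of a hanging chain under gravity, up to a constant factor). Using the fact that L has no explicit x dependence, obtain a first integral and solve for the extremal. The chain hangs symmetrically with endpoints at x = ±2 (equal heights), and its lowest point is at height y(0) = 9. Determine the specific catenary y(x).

The Lagrangian L(y, y') = y sqrt(1 + y'^2) has no explicit x dependence, so the Beltrami identity applies:
    L − y' ∂L/∂y' = C.
Compute ∂L/∂y' = y · y' / sqrt(1 + y'^2). Then
    L − y' ∂L/∂y'
    = y sqrt(1 + y'^2) − y · y'^2 / sqrt(1 + y'^2)
    = y (1 + y'^2 − y'^2) / sqrt(1 + y'^2)
    = y / sqrt(1 + y'^2) = C.
Squaring gives y^2 = C^2 (1 + y'^2), i.e.
    y'^2 = y^2 / C^2 − 1.
Separating variables,
    dy / sqrt(y^2 − C^2) = dx / C,
and integrating gives arccosh(y / C) = (x − a)/C, so
    y(x) = C cosh((x − a)/C),
the catenary. The constants C and a are fixed by the two endpoint conditions (and, for the hanging-chain problem, the length constraint selects C).
Now fit the given data. The endpoints x = ±2 are symmetric at equal height, so the catenary is even about its minimum: a = 0 and y(x) = C cosh(x/C). The lowest point is y(0) = C cosh(0) = C, and we are told y(0) = 9, so C = 9. Therefore
    y(x) = 9 cosh(x/9),
and at the endpoints
    y(±2) = 9 cosh(2/9).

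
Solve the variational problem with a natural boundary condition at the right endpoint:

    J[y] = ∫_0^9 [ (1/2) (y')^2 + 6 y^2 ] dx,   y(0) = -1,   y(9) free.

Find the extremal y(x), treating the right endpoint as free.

The Lagrangian L = (1/2) (y')^2 + 6 y^2 gives
    ∂L/∂y = 12 y,   ∂L/∂y' = y'.
Euler-Lagrange: y'' − 12 y = 0.
With k = sqrt(12), the general solution is
    y(x) = A cosh(sqrt(12) x) + B sinh(sqrt(12) x).
Fixed left endpoint y(0) = -1 ⇒ A = -1.
The right endpoint x = 9 is free, so the natural (transversality) condition is ∂L/∂y' |_{x=9} = 0, i.e. y'(9) = 0.
Compute y'(x) = A k sinh(k x) + B k cosh(k x), so
    y'(9) = A k sinh(k·9) + B k cosh(k·9) = 0
    ⇒ B = −A tanh(k·9) = tanh(sqrt(12)·9).
Therefore the extremal is
    y(x) = −cosh(sqrt(12) x) + tanh(sqrt(12)·9) sinh(sqrt(12) x).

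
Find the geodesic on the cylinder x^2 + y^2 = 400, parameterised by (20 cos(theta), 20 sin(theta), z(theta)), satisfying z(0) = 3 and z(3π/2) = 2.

Parameterise the cylinder of radius R = 20 as
    r(θ) = (20 cos θ, 20 sin θ, z(θ)).
The arc-length element is
    ds = sqrt(400 + (dz/dθ)^2) dθ,
so the Lagrangian is L = sqrt(400 + z'^2).
L depends on z' only, not on z or θ, so ∂L/∂z = 0 and
    ∂L/∂z' = z' / sqrt(400 + z'^2).
The Euler-Lagrange equation gives
    d/dθ( z' / sqrt(400 + z'^2) ) = 0,
so z' is constant. Integrating once:
    z(θ) = a θ + b,
a helix on the cylinder (a straight line when the cylinder is unrolled). The constants a, b are determined by the endpoint conditions.
With endpoint conditions z(0) = 3 and z(3π/2) = 2: from z(0) = b we get b = 3, and a·3π/2 + 3 = 2 gives a = -2/(3π), so
    z(θ) = (-2/(3π)) θ + 3.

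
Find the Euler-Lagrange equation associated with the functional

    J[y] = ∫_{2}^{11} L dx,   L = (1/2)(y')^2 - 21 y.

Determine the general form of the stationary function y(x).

The Lagrangian is L = (1/2)(y')^2 - 21 y.
∂L/∂y = -21.
∂L/∂y' = y'.
The Euler-Lagrange equation d/dx(∂L/∂y') − ∂L/∂y = 0 becomes:
    y'' + 21 = 0
General solution: y(x) = -(21/2) x^2 + A x + B, where A and B are arbitrary constants fixed by the endpoint conditions.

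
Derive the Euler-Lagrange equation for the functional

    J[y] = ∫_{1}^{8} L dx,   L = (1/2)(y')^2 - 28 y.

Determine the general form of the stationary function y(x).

The Lagrangian is L = (1/2)(y')^2 - 28 y.
∂L/∂y = -28.
∂L/∂y' = y'.
The Euler-Lagrange equation d/dx(∂L/∂y') − ∂L/∂y = 0 becomes:
    y'' + 28 = 0
General solution: y(x) = -14 x^2 + A x + B, where A and B are arbitrary constants fixed by the endpoint conditions.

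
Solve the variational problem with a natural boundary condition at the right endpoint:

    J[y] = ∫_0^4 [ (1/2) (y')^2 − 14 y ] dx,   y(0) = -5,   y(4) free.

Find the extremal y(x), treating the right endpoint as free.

The Lagrangian L = (1/2) (y')^2 − 14 y gives
    ∂L/∂y = −14,   ∂L/∂y' = y'.
Euler-Lagrange: d/dx(y') − (−14) = 0, i.e. y'' + 14 = 0, so
    y(x) = −(14/2) x^2 + C1 x + C2.
Fixed left endpoint y(0) = -5 ⇒ C2 = -5.
The right endpoint x = 4 is free, so the natural (transversality) condition is ∂L/∂y' |_{x=4} = 0, i.e. y'(4) = 0.
Compute y'(x) = −14 x + C1, so y'(4) = −56 + C1 = 0 ⇒ C1 = 56.
Therefore the extremal is
    y(x) = −7 x^2 + 56 x − 5.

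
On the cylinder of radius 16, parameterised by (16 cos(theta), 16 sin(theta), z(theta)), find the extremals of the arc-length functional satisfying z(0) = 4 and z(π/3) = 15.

Parameterise the cylinder of radius R = 16 as
    r(θ) = (16 cos θ, 16 sin θ, z(θ)).
The arc-length element is
    ds = sqrt(256 + (dz/dθ)^2) dθ,
so the Lagrangian is L = sqrt(256 + z'^2).
L depends on z' only, not on z or θ, so ∂L/∂z = 0 and
    ∂L/∂z' = z' / sqrt(256 + z'^2).
The Euler-Lagrange equation gives
    d/dθ( z' / sqrt(256 + z'^2) ) = 0,
so z' is constant. Integrating once:
    z(θ) = a θ + b,
a helix on the cylinder (a straight line when the cylinder is unrolled). The constants a, b are determined by the endpoint conditions.
With endpoint conditions z(0) = 4 and z(π/3) = 15: from z(0) = b we get b = 4, and a·π/3 + 4 = 15 gives a = 33/π, so
    z(θ) = (33/π) θ + 4.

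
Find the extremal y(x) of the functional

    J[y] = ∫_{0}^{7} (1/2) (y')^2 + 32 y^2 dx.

The Lagrangian is L = (1/2) (y')^2 + 32 y^2.
Compute ∂L/∂y = 64y, ∂L/∂y' = y'.
The Euler-Lagrange equation d/dx(∂L/∂y') − ∂L/∂y = 0 reduces to
    y'' − 64 y = 0.
Its general solution is
    y(x) = A e^(8x) + B e^(−8x),
with A, B fixed by the endpoint conditions.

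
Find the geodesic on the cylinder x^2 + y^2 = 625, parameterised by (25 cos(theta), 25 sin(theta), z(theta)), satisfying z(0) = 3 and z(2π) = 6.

Parameterise the cylinder of radius R = 25 as
    r(θ) = (25 cos θ, 25 sin θ, z(θ)).
The arc-length element is
    ds = sqrt(625 + (dz/dθ)^2) dθ,
so the Lagrangian is L = sqrt(625 + z'^2).
L depends on z' only, not on z or θ, so ∂L/∂z = 0 and
    ∂L/∂z' = z' / sqrt(625 + z'^2).
The Euler-Lagrange equation gives
    d/dθ( z' / sqrt(625 + z'^2) ) = 0,
so z' is constant. Integrating once:
    z(θ) = a θ + b,
a helix on the cylinder (a straight line when the cylinder is unrolled). The constants a, b are determined by the endpoint conditions.
With endpoint conditions z(0) = 3 and z(2π) = 6: from z(0) = b we get b = 3, and a·2π + 3 = 6 gives a = 3/(2π), so
    z(θ) = (3/(2π)) θ + 3.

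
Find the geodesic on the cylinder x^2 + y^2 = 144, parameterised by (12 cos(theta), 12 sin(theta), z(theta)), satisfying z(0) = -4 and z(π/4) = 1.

Parameterise the cylinder of radius R = 12 as
    r(θ) = (12 cos θ, 12 sin θ, z(θ)).
The arc-length element is
    ds = sqrt(144 + (dz/dθ)^2) dθ,
so the Lagrangian is L = sqrt(144 + z'^2).
L depends on z' only, not on z or θ, so ∂L/∂z = 0 and
    ∂L/∂z' = z' / sqrt(144 + z'^2).
The Euler-Lagrange equation gives
    d/dθ( z' / sqrt(144 + z'^2) ) = 0,
so z' is constant. Integrating once:
    z(θ) = a θ + b,
a helix on the cylinder (a straight line when the cylinder is unrolled). The constants a, b are determined by the endpoint conditions.
With endpoint conditions z(0) = -4 and z(π/4) = 1: from z(0) = b we get b = -4, and a·π/4 + -4 = 1 gives a = 20/π, so
    z(θ) = (20/π) θ − 4.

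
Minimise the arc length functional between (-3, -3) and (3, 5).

Arc-length functional: J[y] = ∫ sqrt(1 + (y')^2) dx.
Lagrangian L = sqrt(1 + (y')^2) has no explicit y dependence, so ∂L/∂y = 0 and the Euler-Lagrange equation gives
    d/dx( y' / sqrt(1 + (y')^2) ) = 0  ⇒  y' / sqrt(1 + (y')^2) = const.
Hence y' is constant, so y(x) is affine.
Fitting the endpoints (-3, -3) and (3, 5):
    slope m = (5 − (-3)) / (3 − (-3)) = 4/3,
    intercept c = (-3) − m·(-3) = 1.
Extremal: y(x) = (4/3) x + 1.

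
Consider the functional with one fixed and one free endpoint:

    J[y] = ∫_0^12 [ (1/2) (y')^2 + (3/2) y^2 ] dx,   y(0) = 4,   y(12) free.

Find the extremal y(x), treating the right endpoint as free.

The Lagrangian L = (1/2) (y')^2 + (3/2) y^2 gives
    ∂L/∂y = 3 y,   ∂L/∂y' = y'.
Euler-Lagrange: y'' − 3 y = 0.
With k = sqrt(3), the general solution is
    y(x) = A cosh(sqrt(3) x) + B sinh(sqrt(3) x).
Fixed left endpoint y(0) = 4 ⇒ A = 4.
The right endpoint x = 12 is free, so the natural (transversality) condition is ∂L/∂y' |_{x=12} = 0, i.e. y'(12) = 0.
Compute y'(x) = A k sinh(k x) + B k cosh(k x), so
    y'(12) = A k sinh(k·12) + B k cosh(k·12) = 0
    ⇒ B = −A tanh(k·12) = − 4 tanh(sqrt(3)·12).
Therefore the extremal is
    y(x) = 4 cosh(sqrt(3) x) − 4 tanh(sqrt(3)·12) sinh(sqrt(3) x).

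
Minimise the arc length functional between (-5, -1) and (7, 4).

Arc-length functional: J[y] = ∫ sqrt(1 + (y')^2) dx.
Lagrangian L = sqrt(1 + (y')^2) has no explicit y dependence, so ∂L/∂y = 0 and the Euler-Lagrange equation gives
    d/dx( y' / sqrt(1 + (y')^2) ) = 0  ⇒  y' / sqrt(1 + (y')^2) = const.
Hence y' is constant, so y(x) is affine.
Fitting the endpoints (-5, -1) and (7, 4):
    slope m = (4 − (-1)) / (7 − (-5)) = 5/12,
    intercept c = (-1) − m·(-5) = 13/12.
Extremal: y(x) = (5/12) x + 13/12.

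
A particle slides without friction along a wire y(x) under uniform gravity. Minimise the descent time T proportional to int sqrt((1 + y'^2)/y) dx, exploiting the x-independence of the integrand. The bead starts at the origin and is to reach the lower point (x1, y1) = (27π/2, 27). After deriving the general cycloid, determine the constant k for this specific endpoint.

The Lagrangian L = sqrt((1 + y'^2) / y) has no explicit x dependence, so the Beltrami identity applies:
    L − y' ∂L/∂y' = C.
Compute ∂L/∂y' = y' / sqrt(y (1 + y'^2)).
Substitute:
    sqrt((1 + y'^2)/y) − y'·y' / sqrt(y (1 + y'^2))
    = (1 + y'^2) / sqrt(y (1 + y'^2)) − y'^2 / sqrt(y (1 + y'^2))
    = 1 / sqrt(y (1 + y'^2)) = C.
Squaring and rearranging gives the first integral
    y (1 + y'^2) = 1/C^2 =: k   (constant).
Solving this first-order ODE by the substitution
    y = (k/2)(1 − cos θ)
yields the cycloid parameterisation
    x(θ) = (k/2)(θ − sin θ),   y(θ) = (k/2)(1 − cos θ).
The constant k is fixed by the endpoint condition.
Now fit the given lower endpoint (x1, y1) = (27π/2, 27). At the bottom of the first arch (θ = π), the parametric equations give
    y(π) = (k/2)(1 − cos π) = k,
    x(π) = (k/2)(π − sin π) = kπ/2.
Matching y(π) = 27 gives k = 27, consistent with x(π) = 27π/2. Therefore the specific cycloid is
    x(θ) = (27/2)(θ − sin θ),   y(θ) = (27/2)(1 − cos θ).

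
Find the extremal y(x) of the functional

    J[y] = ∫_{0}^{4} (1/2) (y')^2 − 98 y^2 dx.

The Lagrangian is L = (1/2) (y')^2 − 98 y^2.
Compute ∂L/∂y = -196y, ∂L/∂y' = y'.
The Euler-Lagrange equation d/dx(∂L/∂y') − ∂L/∂y = 0 reduces to
    y'' + 196 y = 0.
Its general solution is
    y(x) = A sin(14x) + B cos(14x),
with A, B fixed by the endpoint conditions.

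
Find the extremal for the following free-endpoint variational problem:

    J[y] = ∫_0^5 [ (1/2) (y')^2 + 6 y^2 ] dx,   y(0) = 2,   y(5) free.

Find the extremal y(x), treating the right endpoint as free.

The Lagrangian L = (1/2) (y')^2 + 6 y^2 gives
    ∂L/∂y = 12 y,   ∂L/∂y' = y'.
Euler-Lagrange: y'' − 12 y = 0.
With k = sqrt(12), the general solution is
    y(x) = A cosh(sqrt(12) x) + B sinh(sqrt(12) x).
Fixed left endpoint y(0) = 2 ⇒ A = 2.
The right endpoint x = 5 is free, so the natural (transversality) condition is ∂L/∂y' |_{x=5} = 0, i.e. y'(5) = 0.
Compute y'(x) = A k sinh(k x) + B k cosh(k x), so
    y'(5) = A k sinh(k·5) + B k cosh(k·5) = 0
    ⇒ B = −A tanh(k·5) = − 2 tanh(sqrt(12)·5).
Therefore the extremal is
    y(x) = 2 cosh(sqrt(12) x) − 2 tanh(sqrt(12)·5) sinh(sqrt(12) x).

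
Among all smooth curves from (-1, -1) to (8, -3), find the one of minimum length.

Arc-length functional: J[y] = ∫ sqrt(1 + (y')^2) dx.
Lagrangian L = sqrt(1 + (y')^2) has no explicit y dependence, so ∂L/∂y = 0 and the Euler-Lagrange equation gives
    d/dx( y' / sqrt(1 + (y')^2) ) = 0  ⇒  y' / sqrt(1 + (y')^2) = const.
Hence y' is constant, so y(x) is affine.
Fitting the endpoints (-1, -1) and (8, -3):
    slope m = ((-3) − (-1)) / (8 − (-1)) = -2/9,
    intercept c = (-1) − m·(-1) = -11/9.
Extremal: y(x) = (-2/9) x - 11/9.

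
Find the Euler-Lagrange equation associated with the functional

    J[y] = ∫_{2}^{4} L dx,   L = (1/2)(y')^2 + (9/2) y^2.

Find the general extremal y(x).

The Lagrangian is L = (1/2)(y')^2 + (9/2) y^2.
∂L/∂y = 9y.
∂L/∂y' = y'.
The Euler-Lagrange equation d/dx(∂L/∂y') − ∂L/∂y = 0 becomes:
    y'' - 9 y = 0
General solution: y(x) = A e^(3x) + B e^(-3x), where A and B are arbitrary constants fixed by the endpoint conditions.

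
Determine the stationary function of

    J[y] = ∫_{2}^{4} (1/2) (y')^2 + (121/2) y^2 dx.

The Lagrangian is L = (1/2) (y')^2 + (121/2) y^2.
Compute ∂L/∂y = 121y, ∂L/∂y' = y'.
The Euler-Lagrange equation d/dx(∂L/∂y') − ∂L/∂y = 0 reduces to
    y'' − 121 y = 0.
Its general solution is
    y(x) = A e^(11x) + B e^(−11x),
with A, B fixed by the endpoint conditions.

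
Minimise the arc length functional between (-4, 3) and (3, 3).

Arc-length functional: J[y] = ∫ sqrt(1 + (y')^2) dx.
Lagrangian L = sqrt(1 + (y')^2) has no explicit y dependence, so ∂L/∂y = 0 and the Euler-Lagrange equation gives
    d/dx( y' / sqrt(1 + (y')^2) ) = 0  ⇒  y' / sqrt(1 + (y')^2) = const.
Hence y' is constant, so y(x) is affine.
Fitting the endpoints (-4, 3) and (3, 3):
    slope m = (3 − 3) / (3 − (-4)) = 0,
    intercept c = 3 − m·(-4) = 3.
Extremal: y(x) = 3.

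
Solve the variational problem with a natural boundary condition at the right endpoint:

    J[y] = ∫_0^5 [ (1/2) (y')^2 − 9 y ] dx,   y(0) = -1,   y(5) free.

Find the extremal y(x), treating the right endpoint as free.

The Lagrangian L = (1/2) (y')^2 − 9 y gives
    ∂L/∂y = −9,   ∂L/∂y' = y'.
Euler-Lagrange: d/dx(y') − (−9) = 0, i.e. y'' + 9 = 0, so
    y(x) = −(9/2) x^2 + C1 x + C2.
Fixed left endpoint y(0) = -1 ⇒ C2 = -1.
The right endpoint x = 5 is free, so the natural (transversality) condition is ∂L/∂y' |_{x=5} = 0, i.e. y'(5) = 0.
Compute y'(x) = −9 x + C1, so y'(5) = −45 + C1 = 0 ⇒ C1 = 45.
Therefore the extremal is
    y(x) = −(9/2) x^2 + 45 x − 1.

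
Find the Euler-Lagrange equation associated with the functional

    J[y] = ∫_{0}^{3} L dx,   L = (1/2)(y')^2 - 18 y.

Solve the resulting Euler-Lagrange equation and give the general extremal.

The Lagrangian is L = (1/2)(y')^2 - 18 y.
∂L/∂y = -18.
∂L/∂y' = y'.
The Euler-Lagrange equation d/dx(∂L/∂y') − ∂L/∂y = 0 becomes:
    y'' + 18 = 0
General solution: y(x) = -9 x^2 + A x + B, where A and B are arbitrary constants fixed by the endpoint conditions.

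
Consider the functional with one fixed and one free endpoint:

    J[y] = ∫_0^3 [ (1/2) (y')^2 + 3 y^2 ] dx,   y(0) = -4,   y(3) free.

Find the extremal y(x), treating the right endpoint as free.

The Lagrangian L = (1/2) (y')^2 + 3 y^2 gives
    ∂L/∂y = 6 y,   ∂L/∂y' = y'.
Euler-Lagrange: y'' − 6 y = 0.
With k = sqrt(6), the general solution is
    y(x) = A cosh(sqrt(6) x) + B sinh(sqrt(6) x).
Fixed left endpoint y(0) = -4 ⇒ A = -4.
The right endpoint x = 3 is free, so the natural (transversality) condition is ∂L/∂y' |_{x=3} = 0, i.e. y'(3) = 0.
Compute y'(x) = A k sinh(k x) + B k cosh(k x), so
    y'(3) = A k sinh(k·3) + B k cosh(k·3) = 0
    ⇒ B = −A tanh(k·3) = 4 tanh(sqrt(6)·3).
Therefore the extremal is
    y(x) = −4 cosh(sqrt(6) x) + 4 tanh(sqrt(6)·3) sinh(sqrt(6) x).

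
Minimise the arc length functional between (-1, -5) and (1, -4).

Arc-length functional: J[y] = ∫ sqrt(1 + (y')^2) dx.
Lagrangian L = sqrt(1 + (y')^2) has no explicit y dependence, so ∂L/∂y = 0 and the Euler-Lagrange equation gives
    d/dx( y' / sqrt(1 + (y')^2) ) = 0  ⇒  y' / sqrt(1 + (y')^2) = const.
Hence y' is constant, so y(x) is affine.
Fitting the endpoints (-1, -5) and (1, -4):
    slope m = ((-4) − (-5)) / (1 − (-1)) = 1/2,
    intercept c = (-5) − m·(-1) = -9/2.
Extremal: y(x) = (1/2) x - 9/2.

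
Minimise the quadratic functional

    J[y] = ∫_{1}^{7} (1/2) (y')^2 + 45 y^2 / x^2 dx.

The Lagrangian is L = (1/2) (y')^2 + 45 y^2 / x^2.
Compute ∂L/∂y = 90y/x^2, ∂L/∂y' = y'.
The Euler-Lagrange equation d/dx(∂L/∂y') − ∂L/∂y = 0 reduces to
    y'' − 90/x^2 · y = 0  (x > 0).
Its general solution is
    y(x) = A x^10 + B x^(-9),
with A, B fixed by the endpoint conditions.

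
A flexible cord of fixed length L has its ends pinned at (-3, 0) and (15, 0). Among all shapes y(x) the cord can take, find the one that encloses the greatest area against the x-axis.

Set up the augmented Lagrangian using a multiplier λ for the length constraint:
    F(y, y') = y − λ sqrt(1 + y'^2).
F has no explicit x dependence, so the Beltrami identity yields a first integral
    F − y' ∂F/∂y' = C.
Compute ∂F/∂y' = −λ y' / sqrt(1 + y'^2). Then
    y − λ sqrt(1 + y'^2) + λ y'^2 / sqrt(1 + y'^2) = C
    ⇒  y − λ / sqrt(1 + y'^2) = C.
Solving for y' and integrating gives
    (x − a)^2 + (y − b)^2 = λ^2,
a circular arc of radius λ. The constants a, b are determined by the endpoint conditions y(-3) = y(15) = 0, and λ is fixed implicitly by the length constraint
    ∫_{-3}^{15} sqrt(1 + y'^2) dx = L.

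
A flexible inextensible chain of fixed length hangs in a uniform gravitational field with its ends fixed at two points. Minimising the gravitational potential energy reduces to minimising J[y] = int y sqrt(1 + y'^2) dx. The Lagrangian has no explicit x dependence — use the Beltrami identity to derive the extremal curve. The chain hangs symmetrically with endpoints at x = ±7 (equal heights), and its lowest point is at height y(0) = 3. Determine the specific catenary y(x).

The Lagrangian L(y, y') = y sqrt(1 + y'^2) has no explicit x dependence, so the Beltrami identity applies:
    L − y' ∂L/∂y' = C.
Compute ∂L/∂y' = y · y' / sqrt(1 + y'^2). Then
    L − y' ∂L/∂y'
    = y sqrt(1 + y'^2) − y · y'^2 / sqrt(1 + y'^2)
    = y (1 + y'^2 − y'^2) / sqrt(1 + y'^2)
    = y / sqrt(1 + y'^2) = C.
Squaring gives y^2 = C^2 (1 + y'^2), i.e.
    y'^2 = y^2 / C^2 − 1.
Separating variables,
    dy / sqrt(y^2 − C^2) = dx / C,
and integrating gives arccosh(y / C) = (x − a)/C, so
    y(x) = C cosh((x − a)/C),
the catenary. The constants C and a are fixed by the two endpoint conditions (and, for the hanging-chain problem, the length constraint selects C).
Now fit the given data. The endpoints x = ±7 are symmetric at equal height, so the catenary is even about its minimum: a = 0 and y(x) = C cosh(x/C). The lowest point is y(0) = C cosh(0) = C, and we are told y(0) = 3, so C = 3. Therefore
    y(x) = 3 cosh(x/3),
and at the endpoints
    y(±7) = 3 cosh(7/3).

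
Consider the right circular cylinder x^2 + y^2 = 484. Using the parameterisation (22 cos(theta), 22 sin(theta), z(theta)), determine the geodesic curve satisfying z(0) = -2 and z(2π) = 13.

Parameterise the cylinder of radius R = 22 as
    r(θ) = (22 cos θ, 22 sin θ, z(θ)).
The arc-length element is
    ds = sqrt(484 + (dz/dθ)^2) dθ,
so the Lagrangian is L = sqrt(484 + z'^2).
L depends on z' only, not on z or θ, so ∂L/∂z = 0 and
    ∂L/∂z' = z' / sqrt(484 + z'^2).
The Euler-Lagrange equation gives
    d/dθ( z' / sqrt(484 + z'^2) ) = 0,
so z' is constant. Integrating once:
    z(θ) = a θ + b,
a helix on the cylinder (a straight line when the cylinder is unrolled). The constants a, b are determined by the endpoint conditions.
With endpoint conditions z(0) = -2 and z(2π) = 13: from z(0) = b we get b = -2, and a·2π + -2 = 13 gives a = 15/(2π), so
    z(θ) = (15/(2π)) θ − 2.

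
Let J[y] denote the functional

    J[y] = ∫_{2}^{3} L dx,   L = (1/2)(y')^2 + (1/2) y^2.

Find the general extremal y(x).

The Lagrangian is L = (1/2)(y')^2 + (1/2) y^2.
∂L/∂y = y.
∂L/∂y' = y'.
The Euler-Lagrange equation d/dx(∂L/∂y') − ∂L/∂y = 0 becomes:
    y'' - y = 0
General solution: y(x) = A e^x + B e^(-x), where A and B are arbitrary constants fixed by the endpoint conditions.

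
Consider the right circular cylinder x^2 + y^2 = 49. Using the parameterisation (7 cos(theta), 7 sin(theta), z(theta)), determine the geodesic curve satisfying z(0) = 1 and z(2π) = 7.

Parameterise the cylinder of radius R = 7 as
    r(θ) = (7 cos θ, 7 sin θ, z(θ)).
The arc-length element is
    ds = sqrt(49 + (dz/dθ)^2) dθ,
so the Lagrangian is L = sqrt(49 + z'^2).
L depends on z' only, not on z or θ, so ∂L/∂z = 0 and
    ∂L/∂z' = z' / sqrt(49 + z'^2).
The Euler-Lagrange equation gives
    d/dθ( z' / sqrt(49 + z'^2) ) = 0,
so z' is constant. Integrating once:
    z(θ) = a θ + b,
a helix on the cylinder (a straight line when the cylinder is unrolled). The constants a, b are determined by the endpoint conditions.
With endpoint conditions z(0) = 1 and z(2π) = 7: from z(0) = b we get b = 1, and a·2π + 1 = 7 gives a = 3/π, so
    z(θ) = (3/π) θ + 1.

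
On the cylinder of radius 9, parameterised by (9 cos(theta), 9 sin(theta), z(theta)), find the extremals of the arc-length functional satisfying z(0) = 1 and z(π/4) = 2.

Parameterise the cylinder of radius R = 9 as
    r(θ) = (9 cos θ, 9 sin θ, z(θ)).
The arc-length element is
    ds = sqrt(81 + (dz/dθ)^2) dθ,
so the Lagrangian is L = sqrt(81 + z'^2).
L depends on z' only, not on z or θ, so ∂L/∂z = 0 and
    ∂L/∂z' = z' / sqrt(81 + z'^2).
The Euler-Lagrange equation gives
    d/dθ( z' / sqrt(81 + z'^2) ) = 0,
so z' is constant. Integrating once:
    z(θ) = a θ + b,
a helix on the cylinder (a straight line when the cylinder is unrolled). The constants a, b are determined by the endpoint conditions.
With endpoint conditions z(0) = 1 and z(π/4) = 2: from z(0) = b we get b = 1, and a·π/4 + 1 = 2 gives a = 4/π, so
    z(θ) = (4/π) θ + 1.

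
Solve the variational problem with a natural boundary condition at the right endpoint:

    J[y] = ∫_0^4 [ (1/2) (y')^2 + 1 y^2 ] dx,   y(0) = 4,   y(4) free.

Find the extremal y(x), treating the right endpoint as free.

The Lagrangian L = (1/2) (y')^2 + 1 y^2 gives
    ∂L/∂y = 2 y,   ∂L/∂y' = y'.
Euler-Lagrange: y'' − 2 y = 0.
With k = sqrt(2), the general solution is
    y(x) = A cosh(sqrt(2) x) + B sinh(sqrt(2) x).
Fixed left endpoint y(0) = 4 ⇒ A = 4.
The right endpoint x = 4 is free, so the natural (transversality) condition is ∂L/∂y' |_{x=4} = 0, i.e. y'(4) = 0.
Compute y'(x) = A k sinh(k x) + B k cosh(k x), so
    y'(4) = A k sinh(k·4) + B k cosh(k·4) = 0
    ⇒ B = −A tanh(k·4) = − 4 tanh(sqrt(2)·4).
Therefore the extremal is
    y(x) = 4 cosh(sqrt(2) x) − 4 tanh(sqrt(2)·4) sinh(sqrt(2) x).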